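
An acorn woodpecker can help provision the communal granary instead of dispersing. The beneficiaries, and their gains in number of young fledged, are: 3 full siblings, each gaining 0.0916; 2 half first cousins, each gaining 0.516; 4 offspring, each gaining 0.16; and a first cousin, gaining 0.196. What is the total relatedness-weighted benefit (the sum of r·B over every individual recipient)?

0.5464

r to a full sibling = 1/2 (full sibs share both parents — two paths of length 2: r = 2·(1/2)^2 = 1/2).
r to a half first cousin = 0.0625 (half first cousins share one grandparent — one path of length 4: r = (1/2)^4 = 1/16).
r to an offspring = 1/2 (one parent–offspring link: r = (1/2)^1 = 1/2).
r to a first cousin = 0.125 (first cousins share one grandparent pair — two paths of length 4: r = 2·(1/2)^4 = 1/8).
Summing one r·B term per recipient: 3·0.5·0.0916 + 2·0.0625·0.516 + 4·0.5·0.16 + 1·0.125·0.196 = 0.5464.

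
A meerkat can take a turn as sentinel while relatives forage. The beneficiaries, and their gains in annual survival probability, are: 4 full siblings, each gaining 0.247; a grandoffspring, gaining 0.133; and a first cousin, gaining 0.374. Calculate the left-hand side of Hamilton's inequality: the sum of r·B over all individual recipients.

0.574

r to a full sibling = 1/2 (full sibs share both parents — two paths of length 2: r = 2·(1/2)^2 = 1/2).
r to a grandoffspring = 0.25 (two parent–offspring links: r = (1/2)^2 = 1/4).
r to a first cousin = 0.125 (first cousins share one grandparent pair — two paths of length 4: r = 2·(1/2)^4 = 1/8).
Summing one r·B term per recipient: 4·0.5·0.247 + 1·0.25·0.133 + 1·0.125·0.374 = 0.574.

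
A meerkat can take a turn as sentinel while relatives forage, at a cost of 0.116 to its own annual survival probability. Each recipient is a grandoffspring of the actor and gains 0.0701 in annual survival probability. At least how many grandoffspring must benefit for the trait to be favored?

r to a grandoffspring = 1/4 (two parent–offspring links: r = (1/2)^2 = 1/4).
Hamilton's rule: n·r·B > C  ⇒  n > C/(r·B) = 0.116/(0.25·0.0701) = 6.619.
The smallest integer exceeding 6.619 is 7.

7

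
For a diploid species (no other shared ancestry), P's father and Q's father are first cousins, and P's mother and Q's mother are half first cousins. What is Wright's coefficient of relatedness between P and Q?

Wright's path rule: contributions from independent ancestry routes add.
P and Q are related in two ways: second cousins through their fathers (r = 1/32) and half second cousins through their mothers (r = 1/64).
r = 1/32 + 1/64 = 0.046875.

0.046875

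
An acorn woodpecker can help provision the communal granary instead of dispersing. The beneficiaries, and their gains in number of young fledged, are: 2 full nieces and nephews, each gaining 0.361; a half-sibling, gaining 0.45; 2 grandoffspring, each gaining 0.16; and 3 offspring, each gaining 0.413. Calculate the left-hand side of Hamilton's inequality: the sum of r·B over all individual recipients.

0.9925

r to a full niece or nephew = 0.25 (full aunt/uncle↔niece/nephew: two paths of length 3 through the shared grandparent pair: r = 2·(1/2)^3 = 1/4).
r to a half-sibling = 1/4 (half-sibs share one parent — one path of length 2: r = (1/2)^2 = 1/4).
r to a grandoffspring = 1/4 (two parent–offspring links: r = (1/2)^2 = 1/4).
r to an offspring = 0.5 (one parent–offspring link: r = (1/2)^1 = 1/2).
Summing one r·B term per recipient: 2·0.25·0.361 + 1·0.25·0.45 + 2·0.25·0.16 + 3·0.5·0.413 = 0.9925.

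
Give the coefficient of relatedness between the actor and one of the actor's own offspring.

0.5

Each parent–offspring link contributes a factor of 1/2, and independent paths through distinct common ancestors add.
One parent–offspring link: r = (1/2)^1 = 1/2.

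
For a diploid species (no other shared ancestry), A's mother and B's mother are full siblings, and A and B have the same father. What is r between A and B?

With two independent routes of shared ancestry, r is the sum of the two contributions.
A and B are related in two ways: first cousins through their mothers (r = 1/8) and half-sibs through their shared father (r = 1/4).
r = 1/8 + 1/4 = 3/8 = 0.375.

0.375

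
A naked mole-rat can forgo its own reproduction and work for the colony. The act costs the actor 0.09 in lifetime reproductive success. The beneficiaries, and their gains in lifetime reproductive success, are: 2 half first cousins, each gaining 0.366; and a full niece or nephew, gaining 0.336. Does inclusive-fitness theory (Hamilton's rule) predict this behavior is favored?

Yes

Hamilton's rule: the trait is favored when the sum of r·B over every recipient exceeds the actor's cost C.
r to a half first cousin = 0.0625 (half first cousins share one grandparent — one path of length 4: r = (1/2)^4 = 1/16).
r to a full niece or nephew = 0.25 (full aunt/uncle↔niece/nephew: two paths of length 3 through the shared grandparent pair: r = 2·(1/2)^3 = 1/4).
Summing one r·B term per recipient: 2·0.0625·0.366 + 1·0.25·0.336 = 0.12975.
0.12975 > 0.09: the indirect benefit exceeds the cost.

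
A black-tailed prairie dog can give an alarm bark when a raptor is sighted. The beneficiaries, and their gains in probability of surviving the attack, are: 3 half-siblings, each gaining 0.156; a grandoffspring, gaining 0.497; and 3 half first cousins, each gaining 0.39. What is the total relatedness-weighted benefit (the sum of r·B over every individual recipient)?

r to a half-sibling = 1/4 (half-sibs share one parent — one path of length 2: r = (1/2)^2 = 1/4).
r to a grandoffspring = 1/4 (two parent–offspring links: r = (1/2)^2 = 1/4).
r to a half first cousin = 0.0625 (half first cousins share one grandparent — one path of length 4: r = (1/2)^4 = 1/16).
Summing one r·B term per recipient: 3·0.25·0.156 + 1·0.25·0.497 + 3·0.0625·0.39 = 0.314375.

0.314375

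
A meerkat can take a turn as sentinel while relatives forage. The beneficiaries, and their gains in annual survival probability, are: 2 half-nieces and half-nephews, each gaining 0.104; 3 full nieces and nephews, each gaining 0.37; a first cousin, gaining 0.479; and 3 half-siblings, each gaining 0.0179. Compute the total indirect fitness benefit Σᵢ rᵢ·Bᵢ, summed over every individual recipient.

r to a half-niece or half-nephew = 1/8 (half-aunt/uncle↔niece/nephew: one path of length 3: r = (1/2)^3 = 1/8).
r to a full niece or nephew = 0.25 (full aunt/uncle↔niece/nephew: two paths of length 3 through the shared grandparent pair: r = 2·(1/2)^3 = 1/4).
r to a first cousin = 0.125 (first cousins share one grandparent pair — two paths of length 4: r = 2·(1/2)^4 = 1/8).
r to a half-sibling = 0.25 (half-sibs share one parent — one path of length 2: r = (1/2)^2 = 1/4).
Summing one r·B term per recipient: 2·0.125·0.104 + 3·0.25·0.37 + 1·0.125·0.479 + 3·0.25·0.0179 = 0.3768.

0.3768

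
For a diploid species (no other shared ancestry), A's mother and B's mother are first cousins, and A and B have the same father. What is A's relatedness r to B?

0.28125

Independent pedigree routes through distinct common ancestors add.
A and B are related in two ways: second cousins through their mothers (r = 1/32) and half-sibs through their shared father (r = 1/4).
r = 1/32 + 1/4 = 9/32 = 0.28125.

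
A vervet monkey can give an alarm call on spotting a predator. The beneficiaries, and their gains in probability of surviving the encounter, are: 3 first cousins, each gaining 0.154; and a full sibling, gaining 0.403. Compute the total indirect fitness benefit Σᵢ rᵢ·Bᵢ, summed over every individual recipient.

r to a first cousin = 1/8 (first cousins share one grandparent pair — two paths of length 4: r = 2·(1/2)^4 = 1/8).
r to a full sibling = 0.5 (full sibs share both parents — two paths of length 2: r = 2·(1/2)^2 = 1/2).
Summing one r·B term per recipient: 3·0.125·0.154 + 1·0.5·0.403 = 0.25925.

0.25925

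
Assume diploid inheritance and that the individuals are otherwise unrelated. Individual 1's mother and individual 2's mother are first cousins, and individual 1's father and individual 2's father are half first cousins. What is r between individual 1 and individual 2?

0.046875

With two independent routes of shared ancestry, r is the sum of the two contributions.
Individual 1 and individual 2 are related in two ways: second cousins through their mothers (r = 1/32) and half second cousins through their fathers (r = 1/64).
r = 1/32 + 1/64 = 0.046875.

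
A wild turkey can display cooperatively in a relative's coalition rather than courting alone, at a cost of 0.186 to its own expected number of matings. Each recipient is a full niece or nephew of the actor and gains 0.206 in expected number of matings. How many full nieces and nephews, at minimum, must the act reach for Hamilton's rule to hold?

r to a full niece or nephew = 1/4 (full aunt/uncle↔niece/nephew: two paths of length 3 through the shared grandparent pair: r = 2·(1/2)^3 = 1/4).
Hamilton's rule: n·r·B > C  ⇒  n > C/(r·B) = 0.186/(0.25·0.206) = 3.612.
The smallest integer exceeding 3.612 is 4.

4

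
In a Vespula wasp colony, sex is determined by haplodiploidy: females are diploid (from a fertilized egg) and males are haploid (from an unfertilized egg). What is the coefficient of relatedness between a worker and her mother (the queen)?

One meiotic link between diploid queen and diploid daughter: r = 1/2.

0.5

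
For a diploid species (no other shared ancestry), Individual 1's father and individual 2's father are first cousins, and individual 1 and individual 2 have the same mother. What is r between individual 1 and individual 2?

With two independent routes of shared ancestry, r is the sum of the two contributions.
Individual 1 and individual 2 are related in two ways: second cousins through their fathers (r = 1/32) and half-sibs through their shared mother (r = 1/4).
r = 1/32 + 1/4 = 0.28125.

0.28125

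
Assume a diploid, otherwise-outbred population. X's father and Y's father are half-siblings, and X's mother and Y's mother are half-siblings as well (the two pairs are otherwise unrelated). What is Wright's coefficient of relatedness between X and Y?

Wright's path rule: contributions from independent ancestry routes add.
X and Y are related in two ways: half first cousins through their fathers (r = 1/16) and half first cousins through their mothers (r = 1/16).
r = 1/16 + 1/16 = 1/8 = 0.125.

0.125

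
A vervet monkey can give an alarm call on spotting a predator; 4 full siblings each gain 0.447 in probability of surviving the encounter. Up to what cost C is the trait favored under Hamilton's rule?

0.894

r to a full sibling = 0.5 (full sibs share both parents — two paths of length 2: r = 2·(1/2)^2 = 1/2).
Hamilton's rule: n·r·B > C, so the trait is favored while C < n·r·B = 4·0.5·0.447 = 0.894.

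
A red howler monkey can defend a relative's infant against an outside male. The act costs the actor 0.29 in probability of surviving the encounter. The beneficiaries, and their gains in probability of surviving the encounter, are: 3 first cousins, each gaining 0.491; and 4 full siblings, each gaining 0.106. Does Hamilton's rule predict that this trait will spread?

Yes

Hamilton's rule: the trait is favored when the sum of r·B over every recipient exceeds the actor's cost C.
r to a first cousin = 0.125 (first cousins share one grandparent pair — two paths of length 4: r = 2·(1/2)^4 = 1/8).
r to a full sibling = 1/2 (full sibs share both parents — two paths of length 2: r = 2·(1/2)^2 = 1/2).
Summing one r·B term per recipient: 3·0.125·0.491 + 4·0.5·0.106 = 0.396125.
0.396125 > 0.29: the indirect benefit exceeds the cost.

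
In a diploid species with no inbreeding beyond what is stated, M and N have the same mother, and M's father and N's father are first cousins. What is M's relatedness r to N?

Wright's path rule: contributions from independent ancestry routes add.
M and N are related in two ways: half-sibs through their shared mother (r = 1/4) and second cousins through their fathers (r = 1/32).
r = 1/4 + 1/32 = 0.28125.

0.28125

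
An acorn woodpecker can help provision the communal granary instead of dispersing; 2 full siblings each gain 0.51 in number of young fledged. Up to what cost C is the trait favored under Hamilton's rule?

0.51

r to a full sibling = 1/2 (full sibs share both parents — two paths of length 2: r = 2·(1/2)^2 = 1/2).
Hamilton's rule: n·r·B > C, so the trait is favored while C < n·r·B = 2·0.5·0.51 = 0.51.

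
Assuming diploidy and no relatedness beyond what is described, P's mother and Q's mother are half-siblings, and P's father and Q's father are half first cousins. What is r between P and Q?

Relatedness sums over independent paths through distinct common ancestors.
P and Q are related in two ways: half first cousins through their mothers (r = 1/16) and half second cousins through their fathers (r = 1/64).
r = 1/16 + 1/64 = 0.078125.

0.078125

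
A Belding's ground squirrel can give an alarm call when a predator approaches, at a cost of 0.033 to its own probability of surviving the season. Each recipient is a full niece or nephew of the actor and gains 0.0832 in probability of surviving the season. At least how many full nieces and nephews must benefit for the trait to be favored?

r to a full niece or nephew = 1/4 (full aunt/uncle↔niece/nephew: two paths of length 3 through the shared grandparent pair: r = 2·(1/2)^3 = 1/4).
Hamilton's rule: n·r·B > C  ⇒  n > C/(r·B) = 0.033/(0.25·0.0832) = 1.587.
The smallest integer exceeding 1.587 is 2.

2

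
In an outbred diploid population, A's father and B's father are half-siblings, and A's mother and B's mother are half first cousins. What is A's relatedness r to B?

0.078125

Independent pedigree routes through distinct common ancestors add.
A and B are related in two ways: half first cousins through their fathers (r = 1/16) and half second cousins through their mothers (r = 1/64).
r = 1/16 + 1/64 = 5/64 = 0.078125.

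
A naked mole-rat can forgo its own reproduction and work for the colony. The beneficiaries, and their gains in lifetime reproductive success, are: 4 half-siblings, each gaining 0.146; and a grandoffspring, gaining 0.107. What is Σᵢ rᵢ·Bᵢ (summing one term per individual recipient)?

r to a half-sibling = 1/4 (half-sibs share one parent — one path of length 2: r = (1/2)^2 = 1/4).
r to a grandoffspring = 1/4 (two parent–offspring links: r = (1/2)^2 = 1/4).
Summing one r·B term per recipient: 4·0.25·0.146 + 1·0.25·0.107 = 0.17275.

0.17275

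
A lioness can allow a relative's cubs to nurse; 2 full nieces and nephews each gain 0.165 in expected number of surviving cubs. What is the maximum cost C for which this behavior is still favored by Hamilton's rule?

0.0825

r to a full niece or nephew = 1/4 (full aunt/uncle↔niece/nephew: two paths of length 3 through the shared grandparent pair: r = 2·(1/2)^3 = 1/4).
Hamilton's rule: n·r·B > C, so the trait is favored while C < n·r·B = 2·0.25·0.165 = 0.0825.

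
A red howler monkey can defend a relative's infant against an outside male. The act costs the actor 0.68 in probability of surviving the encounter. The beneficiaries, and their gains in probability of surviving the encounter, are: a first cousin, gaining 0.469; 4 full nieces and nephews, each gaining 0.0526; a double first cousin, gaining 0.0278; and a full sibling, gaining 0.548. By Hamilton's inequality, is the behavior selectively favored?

Hamilton's rule: the trait is favored when the sum of r·B over every recipient exceeds the actor's cost C.
r to a first cousin = 1/8 (first cousins share one grandparent pair — two paths of length 4: r = 2·(1/2)^4 = 1/8).
r to a full niece or nephew = 0.25 (full aunt/uncle↔niece/nephew: two paths of length 3 through the shared grandparent pair: r = 2·(1/2)^3 = 1/4).
r to a double first cousin = 0.25 (double first cousins share both grandparent pairs — four paths of length 4: r = 4·(1/2)^4 = 1/4).
r to a full sibling = 0.5 (full sibs share both parents — two paths of length 2: r = 2·(1/2)^2 = 1/2).
Summing one r·B term per recipient: 1·0.125·0.469 + 4·0.25·0.0526 + 1·0.25·0.0278 + 1·0.5·0.548 = 0.392175.
0.392175 < 0.68: the indirect benefit is less than the cost.

No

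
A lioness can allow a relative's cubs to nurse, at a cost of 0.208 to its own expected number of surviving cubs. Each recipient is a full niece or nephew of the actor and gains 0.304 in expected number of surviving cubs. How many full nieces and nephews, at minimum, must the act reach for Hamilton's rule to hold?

3

r to a full niece or nephew = 1/4 (full aunt/uncle↔niece/nephew: two paths of length 3 through the shared grandparent pair: r = 2·(1/2)^3 = 1/4).
Hamilton's rule: n·r·B > C  ⇒  n > C/(r·B) = 0.208/(0.25·0.304) = 2.737.
The smallest integer exceeding 2.737 is 3.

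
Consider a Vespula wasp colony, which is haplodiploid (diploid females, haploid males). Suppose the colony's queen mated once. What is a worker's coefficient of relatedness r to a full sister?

0.75

Haplodiploid full sisters inherit their father's entire haploid genome identically (contributing 1/2) and on average half of their mother's contribution (1/2 · 1/2 = 1/4); r = 1/2 + 1/4 = 3/4.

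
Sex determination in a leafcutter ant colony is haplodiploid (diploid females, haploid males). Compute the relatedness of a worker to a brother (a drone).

0.25

Her haploid brother carries none of their father's genes and a random half of their mother's genome; that half matches the maternal half of her own genome with probability 1/2: r = 1/2 · 1/2 = 1/4.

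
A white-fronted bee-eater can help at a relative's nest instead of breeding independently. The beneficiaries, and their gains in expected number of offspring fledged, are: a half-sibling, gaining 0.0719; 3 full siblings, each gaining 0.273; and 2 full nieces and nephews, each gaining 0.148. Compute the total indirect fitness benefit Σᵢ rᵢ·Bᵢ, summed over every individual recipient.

r to a half-sibling = 0.25 (half-sibs share one parent — one path of length 2: r = (1/2)^2 = 1/4).
r to a full sibling = 0.5 (full sibs share both parents — two paths of length 2: r = 2·(1/2)^2 = 1/2).
r to a full niece or nephew = 0.25 (full aunt/uncle↔niece/nephew: two paths of length 3 through the shared grandparent pair: r = 2·(1/2)^3 = 1/4).
Summing one r·B term per recipient: 1·0.25·0.0719 + 3·0.5·0.273 + 2·0.25·0.148 = 0.501475.

0.501475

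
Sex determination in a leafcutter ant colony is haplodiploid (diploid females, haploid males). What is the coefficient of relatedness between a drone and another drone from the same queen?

0.5

Haploid brothers each carry a random half of the queen's diploid genome, so on average they share half: r = 1/2.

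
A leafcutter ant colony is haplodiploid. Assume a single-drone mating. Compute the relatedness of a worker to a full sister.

0.75

Haplodiploid full sisters inherit their father's entire haploid genome identically (contributing 1/2) and on average half of their mother's contribution (1/2 · 1/2 = 1/4); r = 1/2 + 1/4 = 3/4.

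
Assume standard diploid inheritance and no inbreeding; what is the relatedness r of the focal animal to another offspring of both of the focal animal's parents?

Each parent–offspring link contributes a factor of 1/2, and independent paths through distinct common ancestors add.
Full sibs share both parents — two paths of length 2: r = 2·(1/2)^2 = 1/2.

0.5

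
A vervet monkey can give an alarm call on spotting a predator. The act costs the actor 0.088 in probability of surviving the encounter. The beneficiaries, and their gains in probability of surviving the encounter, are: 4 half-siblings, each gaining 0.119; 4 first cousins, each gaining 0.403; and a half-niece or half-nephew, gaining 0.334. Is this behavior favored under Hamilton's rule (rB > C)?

Yes

Hamilton's rule: the trait is favored when the sum of r·B over every recipient exceeds the actor's cost C.
r to a half-sibling = 0.25 (half-sibs share one parent — one path of length 2: r = (1/2)^2 = 1/4).
r to a first cousin = 1/8 (first cousins share one grandparent pair — two paths of length 4: r = 2·(1/2)^4 = 1/8).
r to a half-niece or half-nephew = 0.125 (half-aunt/uncle↔niece/nephew: one path of length 3: r = (1/2)^3 = 1/8).
Summing one r·B term per recipient: 4·0.25·0.119 + 4·0.125·0.403 + 1·0.125·0.334 = 0.36225.
0.36225 > 0.088: the indirect benefit exceeds the cost.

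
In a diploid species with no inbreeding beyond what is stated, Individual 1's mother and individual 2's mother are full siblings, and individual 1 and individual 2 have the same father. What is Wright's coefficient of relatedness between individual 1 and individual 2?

0.375

Wright's path rule: contributions from independent ancestry routes add.
Individual 1 and individual 2 are related in two ways: first cousins through their mothers (r = 1/8) and half-sibs through their shared father (r = 1/4).
r = 1/8 + 1/4 = 0.375.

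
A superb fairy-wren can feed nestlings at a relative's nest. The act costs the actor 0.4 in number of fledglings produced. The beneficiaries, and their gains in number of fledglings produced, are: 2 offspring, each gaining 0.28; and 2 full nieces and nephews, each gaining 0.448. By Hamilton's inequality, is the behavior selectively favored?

Hamilton's rule: the trait is favored when the sum of r·B over every recipient exceeds the actor's cost C.
r to an offspring = 0.5 (one parent–offspring link: r = (1/2)^1 = 1/2).
r to a full niece or nephew = 1/4 (full aunt/uncle↔niece/nephew: two paths of length 3 through the shared grandparent pair: r = 2·(1/2)^3 = 1/4).
Summing one r·B term per recipient: 2·0.5·0.28 + 2·0.25·0.448 = 0.504.
0.504 > 0.4: the indirect benefit exceeds the cost.

Yes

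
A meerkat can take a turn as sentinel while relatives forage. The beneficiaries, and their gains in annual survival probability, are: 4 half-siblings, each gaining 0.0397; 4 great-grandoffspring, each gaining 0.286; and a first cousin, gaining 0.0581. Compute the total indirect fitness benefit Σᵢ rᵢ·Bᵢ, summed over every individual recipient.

0.1899625

r to a half-sibling = 1/4 (half-sibs share one parent — one path of length 2: r = (1/2)^2 = 1/4).
r to a great-grandoffspring = 1/8 (three parent–offspring links: r = (1/2)^3 = 1/8).
r to a first cousin = 0.125 (first cousins share one grandparent pair — two paths of length 4: r = 2·(1/2)^4 = 1/8).
Summing one r·B term per recipient: 4·0.25·0.0397 + 4·0.125·0.286 + 1·0.125·0.0581 = 0.1899625.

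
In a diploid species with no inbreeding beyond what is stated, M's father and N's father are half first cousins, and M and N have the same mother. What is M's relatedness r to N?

0.265625

With two independent routes of shared ancestry, r is the sum of the two contributions.
M and N are related in two ways: half second cousins through their fathers (r = 1/64) and half-sibs through their shared mother (r = 1/4).
r = 1/64 + 1/4 = 17/64 = 0.265625.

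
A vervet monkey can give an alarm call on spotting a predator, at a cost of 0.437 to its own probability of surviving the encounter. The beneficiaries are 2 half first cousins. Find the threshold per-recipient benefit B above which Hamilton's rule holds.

r to a half first cousin = 1/16 (half first cousins share one grandparent — one path of length 4: r = (1/2)^4 = 1/16).
Hamilton's rule with n recipients of equal r: n·r·B > C, so B > C/(n·r) = 0.437/(2·0.0625) = 3.496.

3.496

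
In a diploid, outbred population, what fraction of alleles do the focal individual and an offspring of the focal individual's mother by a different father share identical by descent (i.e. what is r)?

0.25

Each parent–offspring link contributes a factor of 1/2, and independent paths through distinct common ancestors add.
Half-sibs share one parent — one path of length 2: r = (1/2)^2 = 1/4.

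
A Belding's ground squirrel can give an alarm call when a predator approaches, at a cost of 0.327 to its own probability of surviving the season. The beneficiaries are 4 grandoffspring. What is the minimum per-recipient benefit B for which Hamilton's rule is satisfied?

0.327

r to a grandoffspring = 0.25 (two parent–offspring links: r = (1/2)^2 = 1/4).
Hamilton's rule with n recipients of equal r: n·r·B > C, so B > C/(n·r) = 0.327/(4·0.25) = 0.327.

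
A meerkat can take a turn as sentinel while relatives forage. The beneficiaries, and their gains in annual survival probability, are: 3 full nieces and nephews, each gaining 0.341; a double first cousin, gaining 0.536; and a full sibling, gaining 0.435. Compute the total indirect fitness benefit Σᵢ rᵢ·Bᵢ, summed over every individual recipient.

0.60725

r to a full niece or nephew = 1/4 (full aunt/uncle↔niece/nephew: two paths of length 3 through the shared grandparent pair: r = 2·(1/2)^3 = 1/4).
r to a double first cousin = 1/4 (double first cousins share both grandparent pairs — four paths of length 4: r = 4·(1/2)^4 = 1/4).
r to a full sibling = 1/2 (full sibs share both parents — two paths of length 2: r = 2·(1/2)^2 = 1/2).
Summing one r·B term per recipient: 3·0.25·0.341 + 1·0.25·0.536 + 1·0.5·0.435 = 0.60725.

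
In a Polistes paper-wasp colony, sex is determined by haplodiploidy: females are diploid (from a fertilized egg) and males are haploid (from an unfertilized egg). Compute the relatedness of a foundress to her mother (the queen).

One meiotic link between diploid queen and diploid daughter: r = 1/2.

0.5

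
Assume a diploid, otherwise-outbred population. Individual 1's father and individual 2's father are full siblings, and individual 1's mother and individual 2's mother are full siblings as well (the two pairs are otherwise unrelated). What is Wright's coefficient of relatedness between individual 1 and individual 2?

Relatedness sums over independent paths through distinct common ancestors.
Individual 1 and individual 2 are related in two ways: first cousins through their fathers (r = 1/8) and first cousins through their mothers (r = 1/8) — i.e. double first cousins.
r = 1/8 + 1/8 = 0.25.

0.25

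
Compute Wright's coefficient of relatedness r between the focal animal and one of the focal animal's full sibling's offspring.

Each parent–offspring link contributes a factor of 1/2, and independent paths through distinct common ancestors add.
Full aunt/uncle↔niece/nephew: two paths of length 3 through the shared grandparent pair: r = 2·(1/2)^3 = 1/4.

0.25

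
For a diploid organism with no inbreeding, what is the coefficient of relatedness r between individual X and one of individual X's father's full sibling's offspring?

Each parent–offspring link contributes a factor of 1/2, and independent paths through distinct common ancestors add.
First cousins share one grandparent pair — two paths of length 4: r = 2·(1/2)^4 = 1/8.

0.125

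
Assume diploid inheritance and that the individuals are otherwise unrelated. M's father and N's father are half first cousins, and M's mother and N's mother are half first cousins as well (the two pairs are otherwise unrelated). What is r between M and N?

Independent pedigree routes through distinct common ancestors add.
M and N are related in two ways: half second cousins through their fathers (r = 1/64) and half second cousins through their mothers (r = 1/64).
r = 1/64 + 1/64 = 0.03125.

0.03125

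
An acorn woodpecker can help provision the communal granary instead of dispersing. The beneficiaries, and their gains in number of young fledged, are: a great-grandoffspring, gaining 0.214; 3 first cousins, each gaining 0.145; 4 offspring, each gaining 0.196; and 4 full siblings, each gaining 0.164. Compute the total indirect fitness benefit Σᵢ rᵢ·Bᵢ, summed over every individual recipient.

0.801125

r to a great-grandoffspring = 1/8 (three parent–offspring links: r = (1/2)^3 = 1/8).
r to a first cousin = 0.125 (first cousins share one grandparent pair — two paths of length 4: r = 2·(1/2)^4 = 1/8).
r to an offspring = 1/2 (one parent–offspring link: r = (1/2)^1 = 1/2).
r to a full sibling = 0.5 (full sibs share both parents — two paths of length 2: r = 2·(1/2)^2 = 1/2).
Summing one r·B term per recipient: 1·0.125·0.214 + 3·0.125·0.145 + 4·0.5·0.196 + 4·0.5·0.164 = 0.801125.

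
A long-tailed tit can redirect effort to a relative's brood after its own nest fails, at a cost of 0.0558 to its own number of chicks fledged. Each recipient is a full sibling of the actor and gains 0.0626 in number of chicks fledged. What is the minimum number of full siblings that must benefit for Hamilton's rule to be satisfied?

2

r to a full sibling = 0.5 (full sibs share both parents — two paths of length 2: r = 2·(1/2)^2 = 1/2).
Hamilton's rule: n·r·B > C  ⇒  n > C/(r·B) = 0.0558/(0.5·0.0626) = 1.783.
The smallest integer exceeding 1.783 is 2.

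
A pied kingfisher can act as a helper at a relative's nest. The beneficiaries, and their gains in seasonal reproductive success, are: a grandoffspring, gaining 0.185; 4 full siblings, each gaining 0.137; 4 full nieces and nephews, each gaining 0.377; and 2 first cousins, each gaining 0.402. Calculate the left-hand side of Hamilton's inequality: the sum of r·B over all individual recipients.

r to a grandoffspring = 1/4 (two parent–offspring links: r = (1/2)^2 = 1/4).
r to a full sibling = 1/2 (full sibs share both parents — two paths of length 2: r = 2·(1/2)^2 = 1/2).
r to a full niece or nephew = 0.25 (full aunt/uncle↔niece/nephew: two paths of length 3 through the shared grandparent pair: r = 2·(1/2)^3 = 1/4).
r to a first cousin = 1/8 (first cousins share one grandparent pair — two paths of length 4: r = 2·(1/2)^4 = 1/8).
Summing one r·B term per recipient: 1·0.25·0.185 + 4·0.5·0.137 + 4·0.25·0.377 + 2·0.125·0.402 = 0.79775.

0.79775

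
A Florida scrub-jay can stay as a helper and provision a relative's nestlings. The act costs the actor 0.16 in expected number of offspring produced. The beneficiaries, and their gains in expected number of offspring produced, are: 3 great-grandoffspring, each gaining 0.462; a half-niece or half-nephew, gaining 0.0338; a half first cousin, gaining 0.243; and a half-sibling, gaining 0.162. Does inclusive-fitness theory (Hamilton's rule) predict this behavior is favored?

Yes

Hamilton's rule: the trait is favored when the sum of r·B over every recipient exceeds the actor's cost C.
r to a great-grandoffspring = 0.125 (three parent–offspring links: r = (1/2)^3 = 1/8).
r to a half-niece or half-nephew = 0.125 (half-aunt/uncle↔niece/nephew: one path of length 3: r = (1/2)^3 = 1/8).
r to a half first cousin = 0.0625 (half first cousins share one grandparent — one path of length 4: r = (1/2)^4 = 1/16).
r to a half-sibling = 0.25 (half-sibs share one parent — one path of length 2: r = (1/2)^2 = 1/4).
Summing one r·B term per recipient: 3·0.125·0.462 + 1·0.125·0.0338 + 1·0.0625·0.243 + 1·0.25·0.162 = 0.2331625.
0.2331625 > 0.16: the indirect benefit exceeds the cost.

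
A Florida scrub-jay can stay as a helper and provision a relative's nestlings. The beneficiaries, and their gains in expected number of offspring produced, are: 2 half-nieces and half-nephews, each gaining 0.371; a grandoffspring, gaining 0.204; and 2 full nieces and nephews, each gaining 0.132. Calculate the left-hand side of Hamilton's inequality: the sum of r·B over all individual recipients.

r to a half-niece or half-nephew = 0.125 (half-aunt/uncle↔niece/nephew: one path of length 3: r = (1/2)^3 = 1/8).
r to a grandoffspring = 1/4 (two parent–offspring links: r = (1/2)^2 = 1/4).
r to a full niece or nephew = 0.25 (full aunt/uncle↔niece/nephew: two paths of length 3 through the shared grandparent pair: r = 2·(1/2)^3 = 1/4).
Summing one r·B term per recipient: 2·0.125·0.371 + 1·0.25·0.204 + 2·0.25·0.132 = 0.20975.

0.20975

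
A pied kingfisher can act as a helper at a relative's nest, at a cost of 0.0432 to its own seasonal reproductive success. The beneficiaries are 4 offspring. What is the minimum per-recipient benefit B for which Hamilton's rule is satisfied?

r to an offspring = 1/2 (one parent–offspring link: r = (1/2)^1 = 1/2).
Hamilton's rule with n recipients of equal r: n·r·B > C, so B > C/(n·r) = 0.0432/(4·0.5) = 0.0216.

0.0216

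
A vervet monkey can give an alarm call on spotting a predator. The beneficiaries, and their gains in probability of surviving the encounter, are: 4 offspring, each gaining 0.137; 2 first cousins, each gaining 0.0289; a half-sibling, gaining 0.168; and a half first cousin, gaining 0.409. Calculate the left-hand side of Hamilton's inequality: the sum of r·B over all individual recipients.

0.3487875

r to an offspring = 0.5 (one parent–offspring link: r = (1/2)^1 = 1/2).
r to a first cousin = 1/8 (first cousins share one grandparent pair — two paths of length 4: r = 2·(1/2)^4 = 1/8).
r to a half-sibling = 0.25 (half-sibs share one parent — one path of length 2: r = (1/2)^2 = 1/4).
r to a half first cousin = 1/16 (half first cousins share one grandparent — one path of length 4: r = (1/2)^4 = 1/16).
Summing one r·B term per recipient: 4·0.5·0.137 + 2·0.125·0.0289 + 1·0.25·0.168 + 1·0.0625·0.409 = 0.3487875.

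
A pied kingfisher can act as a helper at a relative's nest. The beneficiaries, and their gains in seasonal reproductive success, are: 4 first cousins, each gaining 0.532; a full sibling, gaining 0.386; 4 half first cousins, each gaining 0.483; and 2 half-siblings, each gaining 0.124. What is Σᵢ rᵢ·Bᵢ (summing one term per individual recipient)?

r to a first cousin = 1/8 (first cousins share one grandparent pair — two paths of length 4: r = 2·(1/2)^4 = 1/8).
r to a full sibling = 1/2 (full sibs share both parents — two paths of length 2: r = 2·(1/2)^2 = 1/2).
r to a half first cousin = 0.0625 (half first cousins share one grandparent — one path of length 4: r = (1/2)^4 = 1/16).
r to a half-sibling = 0.25 (half-sibs share one parent — one path of length 2: r = (1/2)^2 = 1/4).
Summing one r·B term per recipient: 4·0.125·0.532 + 1·0.5·0.386 + 4·0.0625·0.483 + 2·0.25·0.124 = 0.64175.

0.64175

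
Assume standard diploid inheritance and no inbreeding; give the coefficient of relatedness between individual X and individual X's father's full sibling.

0.25

Each parent–offspring link contributes a factor of 1/2, and independent paths through distinct common ancestors add.
Full aunt/uncle↔niece/nephew: two paths of length 3 through the shared grandparent pair: r = 2·(1/2)^3 = 1/4.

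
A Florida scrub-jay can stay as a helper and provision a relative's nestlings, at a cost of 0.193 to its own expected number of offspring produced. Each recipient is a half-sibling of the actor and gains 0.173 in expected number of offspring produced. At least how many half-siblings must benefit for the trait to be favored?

r to a half-sibling = 1/4 (half-sibs share one parent — one path of length 2: r = (1/2)^2 = 1/4).
Hamilton's rule: n·r·B > C  ⇒  n > C/(r·B) = 0.193/(0.25·0.173) = 4.462.
The smallest integer exceeding 4.462 is 5.

5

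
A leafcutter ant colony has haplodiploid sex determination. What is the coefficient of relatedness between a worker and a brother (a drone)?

Her haploid brother carries none of their father's genes and a random half of their mother's genome; that half matches the maternal half of her own genome with probability 1/2: r = 1/2 · 1/2 = 1/4.

0.25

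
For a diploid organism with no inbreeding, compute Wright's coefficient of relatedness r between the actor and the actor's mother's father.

0.25

Each parent–offspring link contributes a factor of 1/2, and independent paths through distinct common ancestors add.
Two parent–offspring links: r = (1/2)^2 = 1/4.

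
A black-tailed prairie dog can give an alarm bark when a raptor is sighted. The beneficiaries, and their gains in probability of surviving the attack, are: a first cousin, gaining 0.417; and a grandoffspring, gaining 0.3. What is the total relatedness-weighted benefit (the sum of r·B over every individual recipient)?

0.127125

r to a first cousin = 0.125 (first cousins share one grandparent pair — two paths of length 4: r = 2·(1/2)^4 = 1/8).
r to a grandoffspring = 0.25 (two parent–offspring links: r = (1/2)^2 = 1/4).
Summing one r·B term per recipient: 1·0.125·0.417 + 1·0.25·0.3 = 0.127125.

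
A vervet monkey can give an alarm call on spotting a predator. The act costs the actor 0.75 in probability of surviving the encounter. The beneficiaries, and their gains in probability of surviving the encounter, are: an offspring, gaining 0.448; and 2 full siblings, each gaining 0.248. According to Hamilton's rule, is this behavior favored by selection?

No

Hamilton's rule: the trait is favored when the sum of r·B over every recipient exceeds the actor's cost C.
r to an offspring = 0.5 (one parent–offspring link: r = (1/2)^1 = 1/2).
r to a full sibling = 0.5 (full sibs share both parents — two paths of length 2: r = 2·(1/2)^2 = 1/2).
Summing one r·B term per recipient: 1·0.5·0.448 + 2·0.5·0.248 = 0.472.
0.472 < 0.75: the indirect benefit is less than the cost.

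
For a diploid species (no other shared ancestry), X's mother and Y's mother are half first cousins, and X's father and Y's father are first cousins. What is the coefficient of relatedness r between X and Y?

Independent pedigree routes through distinct common ancestors add.
X and Y are related in two ways: half second cousins through their mothers (r = 1/64) and second cousins through their fathers (r = 1/32).
r = 1/64 + 1/32 = 3/64 = 0.046875.

0.046875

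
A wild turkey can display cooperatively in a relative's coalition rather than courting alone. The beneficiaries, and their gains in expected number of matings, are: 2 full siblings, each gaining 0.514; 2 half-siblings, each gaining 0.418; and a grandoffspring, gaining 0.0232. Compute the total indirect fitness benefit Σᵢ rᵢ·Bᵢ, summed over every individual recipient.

0.7288

r to a full sibling = 0.5 (full sibs share both parents — two paths of length 2: r = 2·(1/2)^2 = 1/2).
r to a half-sibling = 1/4 (half-sibs share one parent — one path of length 2: r = (1/2)^2 = 1/4).
r to a grandoffspring = 0.25 (two parent–offspring links: r = (1/2)^2 = 1/4).
Summing one r·B term per recipient: 2·0.5·0.514 + 2·0.25·0.418 + 1·0.25·0.0232 = 0.7288.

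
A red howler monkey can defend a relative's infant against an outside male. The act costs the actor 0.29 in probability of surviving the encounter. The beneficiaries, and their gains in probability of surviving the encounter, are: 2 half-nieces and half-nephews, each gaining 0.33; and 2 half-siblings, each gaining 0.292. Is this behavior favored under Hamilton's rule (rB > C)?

Hamilton's rule: the trait is favored when the sum of r·B over every recipient exceeds the actor's cost C.
r to a half-niece or half-nephew = 1/8 (half-aunt/uncle↔niece/nephew: one path of length 3: r = (1/2)^3 = 1/8).
r to a half-sibling = 0.25 (half-sibs share one parent — one path of length 2: r = (1/2)^2 = 1/4).
Summing one r·B term per recipient: 2·0.125·0.33 + 2·0.25·0.292 = 0.2285.
0.2285 < 0.29: the indirect benefit is less than the cost.

No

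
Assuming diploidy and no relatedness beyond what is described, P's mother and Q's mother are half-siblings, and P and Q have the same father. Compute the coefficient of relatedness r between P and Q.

Wright's path rule: contributions from independent ancestry routes add.
P and Q are related in two ways: half first cousins through their mothers (r = 1/16) and half-sibs through their shared father (r = 1/4).
r = 1/16 + 1/4 = 5/16 = 0.3125.

0.3125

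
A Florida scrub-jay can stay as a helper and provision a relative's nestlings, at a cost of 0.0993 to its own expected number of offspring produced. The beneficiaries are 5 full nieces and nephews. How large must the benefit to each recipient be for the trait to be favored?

0.0794

r to a full niece or nephew = 0.25 (full aunt/uncle↔niece/nephew: two paths of length 3 through the shared grandparent pair: r = 2·(1/2)^3 = 1/4).
Hamilton's rule with n recipients of equal r: n·r·B > C, so B > C/(n·r) = 0.0993/(5·0.25) = 0.0794.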